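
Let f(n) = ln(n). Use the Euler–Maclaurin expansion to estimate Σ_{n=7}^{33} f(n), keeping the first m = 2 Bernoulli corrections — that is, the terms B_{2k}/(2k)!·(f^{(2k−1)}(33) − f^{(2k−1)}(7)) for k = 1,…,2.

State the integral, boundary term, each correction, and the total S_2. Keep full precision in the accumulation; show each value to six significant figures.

∫_7^33 ln(x) dx evaluates to 75.7634.
½[f(7) + f(33)] = ½[1.94591 + 3.49651] = 2.72121.
So far: 78.4846.
Correction k=1: B_{2}/2! · (f^{(1)}(33) − f^{(1)}(7)) = 1/12 · (0.0303030 − 0.142857) = -0.00937951.
After k=1: 78.4752.
Correction k=2: B_{4}/4! · (f^{(3)}(33) − f^{(3)}(7)) = −1/720 · (5.56529e-05 − 0.00583090) = 8.02118e-06.

S_2 ≈ 78.4752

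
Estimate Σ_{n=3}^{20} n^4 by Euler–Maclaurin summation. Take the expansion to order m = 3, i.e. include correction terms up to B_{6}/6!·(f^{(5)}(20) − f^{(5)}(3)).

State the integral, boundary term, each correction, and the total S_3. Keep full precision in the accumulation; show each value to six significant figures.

S_3 ≈ 722649

∫_3^20 x^4 dx evaluates to 639951.
Boundary: ½(f(3) + f(20)) = ½(81.0000 + 160000) = 80040.5.
Integral + boundary = 719992.
k=1: B_{2}/(2)! × [f^{(1)}(20) − f^{(1)}(3)] = 1/12 × (32000.0 − 108.000) = 2657.67.
Running total after k=1: 722650.
k=2: B_{4}/(4)! × [f^{(3)}(20) − f^{(3)}(3)] = −1/720 × (480.000 − 72.0000) = -0.566667.
Running total after k=2: 722649.
k=3: B_{6}/(6)! × [f^{(5)}(20) − f^{(5)}(3)] = 1/30240 × (0.00000 − 0.00000) = 0.00000.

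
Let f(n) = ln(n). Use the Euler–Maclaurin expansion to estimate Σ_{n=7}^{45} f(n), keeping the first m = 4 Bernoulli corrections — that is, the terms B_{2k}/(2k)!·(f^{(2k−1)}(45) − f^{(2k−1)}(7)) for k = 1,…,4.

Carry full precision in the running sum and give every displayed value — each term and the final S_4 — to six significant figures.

S_4 ≈ 122.545

∫_7^45 ln(x) dx evaluates to 119.678.
½[f(7) + f(45)] = ½[1.94591 + 3.80666] = 2.87629.
So far: 122.555.
k=1: B_{2}/(2)! × [f^{(1)}(45) − f^{(1)}(7)] = 1/12 × (0.0222222 − 0.142857) = -0.0100529.
Partial sum through k=1: 122.545.
k=2: B_{4}/(4)! × [f^{(3)}(45) − f^{(3)}(7)] = −1/720 × (2.19479e-05 − 0.00583090) = 8.06799e-06.
Partial sum through k=2: 122.545.
k=3: B_{6}/(6)! × [f^{(5)}(45) − f^{(5)}(7)] = 1/30240 × (1.30061e-07 − 0.00142798) = -4.72171e-08.
Partial sum through k=3: 122.545.
k=4: B_{8}/(8)! × [f^{(7)}(45) − f^{(7)}(7)] = −1/1209600 × (1.92684e-09 − 0.000874271) = 7.22776e-10.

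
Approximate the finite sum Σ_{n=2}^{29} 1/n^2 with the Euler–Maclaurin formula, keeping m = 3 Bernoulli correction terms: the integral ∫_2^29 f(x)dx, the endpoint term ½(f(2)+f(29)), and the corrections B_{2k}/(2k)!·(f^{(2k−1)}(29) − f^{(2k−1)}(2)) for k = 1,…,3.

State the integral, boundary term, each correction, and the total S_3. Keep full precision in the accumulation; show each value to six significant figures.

S_3 ≈ 0.611083

The integral term ∫_2^29 1/x^2 dx = 0.465517.
Boundary: ½(f(2) + f(29)) = ½(0.250000 + 0.00118906) = 0.125595.
Integral + boundary = 0.591112.
Order-1 term: 1/12 · (-8.20042e-05 − (-0.250000)) = 0.0208265.
Partial sum through k=1: 0.611938.
Order-2 term: −1/720 · (-1.17010e-06 − (-0.750000)) = -0.00104167.
Partial sum through k=2: 0.610897.
Order-3 term: 1/30240 · (-4.17394e-08 − (-5.62500)) = 0.000186012.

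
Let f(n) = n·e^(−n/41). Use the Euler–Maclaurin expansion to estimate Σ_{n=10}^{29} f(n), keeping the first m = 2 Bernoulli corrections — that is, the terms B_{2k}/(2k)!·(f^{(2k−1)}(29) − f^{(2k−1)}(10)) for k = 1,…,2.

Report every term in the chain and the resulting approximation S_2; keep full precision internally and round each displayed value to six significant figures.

∫_10^29 x·e^(−x/41) dx evaluates to 223.623.
Endpoint term: (f(10) + f(29))/2 = (7.83564 + 14.2960)/2 = 11.0658.
So far: 234.689.
k=1: B_{2}/(2)! × [f^{(1)}(29) − f^{(1)}(10)] = 1/12 × (0.144282 − 0.592451) = -0.0373474.
After k=1: 234.651.
k=2: B_{4}/(4)! × [f^{(3)}(29) − f^{(3)}(10)] = −1/720 × (0.000672345 − 0.00128470) = 8.50491e-07.

S_2 ≈ 234.651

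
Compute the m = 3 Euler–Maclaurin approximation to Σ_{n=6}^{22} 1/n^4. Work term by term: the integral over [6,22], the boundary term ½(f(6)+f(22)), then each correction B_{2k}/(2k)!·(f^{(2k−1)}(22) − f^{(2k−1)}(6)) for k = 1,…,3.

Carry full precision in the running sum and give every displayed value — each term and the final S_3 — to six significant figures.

∫_6^22 1/x^4 dx evaluates to 0.00151191.
Boundary: ½(f(6) + f(22)) = ½(0.000771605 + 4.26883e-06) = 0.000387937.
Integral + boundary = 0.00189984.
Order-1 term: 1/12 · (-7.76152e-07 − (-0.000514403)) = 4.28023e-05.
After k=1: 0.00194264.
Order-2 term: −1/720 · (-4.81086e-08 − (-0.000428669)) = -5.95307e-07.
After k=2: 0.00194205.
Order-3 term: 1/30240 · (-5.56628e-09 − (-0.000666819)) = 2.20507e-08.

S_3 ≈ 0.00194207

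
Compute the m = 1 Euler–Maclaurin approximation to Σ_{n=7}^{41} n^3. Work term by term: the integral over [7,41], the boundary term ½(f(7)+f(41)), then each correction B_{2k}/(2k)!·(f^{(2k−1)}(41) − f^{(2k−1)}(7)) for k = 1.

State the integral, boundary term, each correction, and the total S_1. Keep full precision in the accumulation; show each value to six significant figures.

∫_7^41 x^3 dx evaluates to 705840.
Endpoint term: (f(7) + f(41))/2 = (343.000 + 68921.0)/2 = 34632.0.
Integral + boundary = 740472.
k=1: B_{2}/(2)! × [f^{(1)}(41) − f^{(1)}(7)] = 1/12 × (5043.00 − 147.000) = 408.000.

S_1 ≈ 740880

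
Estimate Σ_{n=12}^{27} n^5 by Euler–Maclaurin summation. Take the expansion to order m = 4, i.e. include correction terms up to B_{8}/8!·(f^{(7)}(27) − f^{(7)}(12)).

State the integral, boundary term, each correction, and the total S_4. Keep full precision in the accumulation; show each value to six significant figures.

S_4 ≈ 7.15840e+07

The integral term ∫_12^27 x^5 dx = 6.40724e+07.
Boundary: ½(f(12) + f(27)) = ½(248832 + 1.43489e+07) = 7.29887e+06.
Running total after boundary: 7.13713e+07.
Correction k=1: B_{2}/2! · (f^{(1)}(27) − f^{(1)}(12)) = 1/12 · (2.65720e+06 − 103680) = 212794.
After k=1: 7.15841e+07.
Correction k=2: B_{4}/4! · (f^{(3)}(27) − f^{(3)}(12)) = −1/720 · (43740.0 − 8640.00) = -48.7500.
After k=2: 7.15840e+07.
Correction k=3: B_{6}/6! · (f^{(5)}(27) − f^{(5)}(12)) = 1/30240 · (120.000 − 120.000) = 0.00000.
After k=3: 7.15840e+07.
Correction k=4: B_{8}/8! · (f^{(7)}(27) − f^{(7)}(12)) = −1/1209600 · (0.00000 − 0.00000) = 0.00000.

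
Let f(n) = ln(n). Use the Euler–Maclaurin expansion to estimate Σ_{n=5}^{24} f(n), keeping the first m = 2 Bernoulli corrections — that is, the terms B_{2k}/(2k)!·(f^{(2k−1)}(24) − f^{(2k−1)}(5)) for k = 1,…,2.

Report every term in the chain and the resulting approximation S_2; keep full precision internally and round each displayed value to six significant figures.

∫_5^24 ln(x) dx evaluates to 49.2261.
Endpoint term: (f(5) + f(24))/2 = (1.60944 + 3.17805)/2 = 2.39375.
So far: 51.6198.
Order-1 term: 1/12 · (0.0416667 − 0.200000) = -0.0131944.
Running total after k=1: 51.6067.
Order-2 term: −1/720 · (0.000144676 − 0.0160000) = 2.20213e-05.

S_2 ≈ 51.6067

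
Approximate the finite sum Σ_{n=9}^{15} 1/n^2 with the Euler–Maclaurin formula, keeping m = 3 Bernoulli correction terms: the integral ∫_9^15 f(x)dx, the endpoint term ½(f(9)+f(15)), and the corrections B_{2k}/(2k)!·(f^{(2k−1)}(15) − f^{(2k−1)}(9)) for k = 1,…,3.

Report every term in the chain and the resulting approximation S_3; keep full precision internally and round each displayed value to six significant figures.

S_3 ≈ 0.0530182

∫_9^15 1/x^2 dx evaluates to 0.0444444.
Endpoint term: (f(9) + f(15))/2 = (0.0123457 + 0.00444444)/2 = 0.00839506.
Running total after boundary: 0.0528395.
k=1: B_{2}/(2)! × [f^{(1)}(15) − f^{(1)}(9)] = 1/12 × (-0.000592593 − (-0.00274348)) = 0.000179241.
Running total after k=1: 0.0530187.
k=2: B_{4}/(4)! × [f^{(3)}(15) − f^{(3)}(9)] = −1/720 × (-3.16049e-05 − (-0.000406442)) = -5.20607e-07.
Running total after k=2: 0.0530182.
k=3: B_{6}/(6)! × [f^{(5)}(15) − f^{(5)}(9)] = 1/30240 × (-4.21399e-06 − (-0.000150534)) = 4.83863e-09.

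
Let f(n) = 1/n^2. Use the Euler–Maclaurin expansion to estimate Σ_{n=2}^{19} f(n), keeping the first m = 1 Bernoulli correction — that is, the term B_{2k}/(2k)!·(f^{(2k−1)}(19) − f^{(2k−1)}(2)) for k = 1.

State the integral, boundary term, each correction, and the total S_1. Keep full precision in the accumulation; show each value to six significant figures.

∫_2^19 1/x^2 dx evaluates to 0.447368.
Endpoint term: (f(2) + f(19))/2 = (0.250000 + 0.00277008)/2 = 0.126385.
Integral + boundary = 0.573753.
k=1: B_{2}/(2)! × [f^{(1)}(19) − f^{(1)}(2)] = 1/12 × (-0.000291588 − (-0.250000)) = 0.0208090.

S_1 ≈ 0.594562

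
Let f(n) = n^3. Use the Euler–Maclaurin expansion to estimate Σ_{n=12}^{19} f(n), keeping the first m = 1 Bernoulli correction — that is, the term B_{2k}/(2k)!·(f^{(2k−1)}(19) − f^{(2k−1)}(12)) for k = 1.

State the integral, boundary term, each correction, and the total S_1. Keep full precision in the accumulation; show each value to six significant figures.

∫_12^19 x^3 dx evaluates to 27396.2.
Endpoint term: (f(12) + f(19))/2 = (1728.00 + 6859.00)/2 = 4293.50.
Integral + boundary = 31689.8.
Order-1 term: 1/12 · (1083.00 − 432.000) = 54.2500.

S_1 ≈ 31744.0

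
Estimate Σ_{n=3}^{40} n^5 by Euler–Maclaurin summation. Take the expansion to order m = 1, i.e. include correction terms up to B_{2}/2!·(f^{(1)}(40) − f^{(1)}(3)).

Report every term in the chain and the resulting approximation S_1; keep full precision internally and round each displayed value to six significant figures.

Integral: ∫_3^40 x^5 dx = 6.82667e+08.
Boundary: ½(f(3) + f(40)) = ½(243.000 + 1.02400e+08) = 5.12001e+07.
Integral + boundary = 7.33867e+08.
Correction k=1: B_{2}/2! · (f^{(1)}(40) − f^{(1)}(3)) = 1/12 · (1.28000e+07 − 405.000) = 1.06663e+06.

S_1 ≈ 7.34933e+08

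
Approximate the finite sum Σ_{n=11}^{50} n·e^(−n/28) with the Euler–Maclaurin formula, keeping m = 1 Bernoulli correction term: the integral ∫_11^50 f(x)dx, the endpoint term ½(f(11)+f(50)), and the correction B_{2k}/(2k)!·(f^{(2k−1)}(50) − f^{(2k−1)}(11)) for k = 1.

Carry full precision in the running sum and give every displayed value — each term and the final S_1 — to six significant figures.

Integral: ∫_11^50 x·e^(−x/28) dx = 371.030.
½[f(11) + f(50)] = ½[7.42638 + 8.38386] = 7.90512.
Running total after boundary: 378.935.
Correction k=1: B_{2}/2! · (f^{(1)}(50) − f^{(1)}(11)) = 1/12 · (-0.131746 − 0.409897) = -0.0451370.

S_1 ≈ 378.890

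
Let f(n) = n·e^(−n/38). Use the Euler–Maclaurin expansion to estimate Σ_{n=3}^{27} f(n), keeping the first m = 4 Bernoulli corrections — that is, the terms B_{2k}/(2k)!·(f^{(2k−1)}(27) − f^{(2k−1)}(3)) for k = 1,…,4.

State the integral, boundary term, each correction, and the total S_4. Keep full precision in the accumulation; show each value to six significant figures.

S_4 ≈ 233.969

∫_3^27 x·e^(−x/38) dx evaluates to 226.008.
½[f(3) + f(27)] = ½[2.77227 + 13.2674] = 8.01984.
Running total after boundary: 234.028.
Correction k=1: B_{2}/2! · (f^{(1)}(27) − f^{(1)}(3)) = 1/12 · (0.142243 − 0.851134) = -0.0590743.
Partial sum through k=1: 233.969.
Correction k=2: B_{4}/4! · (f^{(3)}(27) − f^{(3)}(3)) = −1/720 · (0.000779096 − 0.00186933) = 1.51421e-06.
Partial sum through k=2: 233.969.
Correction k=3: B_{6}/6! · (f^{(5)}(27) − f^{(5)}(3)) = 1/30240 · (1.01086e-06 − 2.18091e-06) = -3.86920e-11.
Partial sum through k=3: 233.969.
Correction k=4: B_{8}/8! · (f^{(7)}(27) − f^{(7)}(3)) = −1/1209600 · (1.02644e-09 − 2.12415e-09) = 9.07491e-16.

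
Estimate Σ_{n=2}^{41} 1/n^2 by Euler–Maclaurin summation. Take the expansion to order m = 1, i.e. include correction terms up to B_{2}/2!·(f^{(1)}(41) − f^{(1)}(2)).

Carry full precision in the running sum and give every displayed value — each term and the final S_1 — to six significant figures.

S_1 ≈ 0.621738

∫_2^41 1/x^2 dx evaluates to 0.475610.
Endpoint term: (f(2) + f(41))/2 = (0.250000 + 0.000594884)/2 = 0.125297.
So far: 0.600907.
Order-1 term: 1/12 · (-2.90187e-05 − (-0.250000)) = 0.0208309.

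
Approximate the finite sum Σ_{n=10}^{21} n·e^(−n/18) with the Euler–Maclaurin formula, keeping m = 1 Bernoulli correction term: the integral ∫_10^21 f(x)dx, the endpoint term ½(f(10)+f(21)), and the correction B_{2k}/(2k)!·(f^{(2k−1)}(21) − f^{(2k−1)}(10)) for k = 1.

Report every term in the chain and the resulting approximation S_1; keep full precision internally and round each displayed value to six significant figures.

The integral term ∫_10^21 x·e^(−x/18) dx = 70.5667.
Boundary: ½(f(10) + f(21)) = ½(5.73753 + 6.53947) = 6.13850.
Running total after boundary: 76.7052.
Correction k=1: B_{2}/2! · (f^{(1)}(21) − f^{(1)}(10)) = 1/12 · (-0.0519005 − 0.255002) = -0.0255752.

S_1 ≈ 76.6796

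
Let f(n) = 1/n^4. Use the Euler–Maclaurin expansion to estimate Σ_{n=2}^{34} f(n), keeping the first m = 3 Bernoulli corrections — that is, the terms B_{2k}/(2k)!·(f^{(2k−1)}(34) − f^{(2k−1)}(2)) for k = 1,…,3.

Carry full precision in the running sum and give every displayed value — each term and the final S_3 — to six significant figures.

∫_2^34 1/x^4 dx evaluates to 0.0416582.
Boundary: ½(f(2) + f(34)) = ½(0.0625000 + 7.48315e-07) = 0.0312504.
Running total after boundary: 0.0729086.
k=1: B_{2}/(2)! × [f^{(1)}(34) − f^{(1)}(2)] = 1/12 × (-8.80370e-08 − (-0.125000)) = 0.0104167.
After k=1: 0.0833252.
k=2: B_{4}/(4)! × [f^{(3)}(34) − f^{(3)}(2)] = −1/720 × (-2.28470e-09 − (-0.937500)) = -0.00130208.
After k=2: 0.0820231.
k=3: B_{6}/(6)! × [f^{(5)}(34) − f^{(5)}(2)] = 1/30240 × (-1.10677e-10 − (-13.1250)) = 0.000434028.

S_3 ≈ 0.0824572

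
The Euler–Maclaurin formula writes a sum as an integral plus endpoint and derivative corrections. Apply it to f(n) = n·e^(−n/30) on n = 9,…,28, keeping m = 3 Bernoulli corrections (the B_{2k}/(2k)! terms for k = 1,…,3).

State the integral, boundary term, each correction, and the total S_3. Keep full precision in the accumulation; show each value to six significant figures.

S_3 ≈ 191.316

Integral: ∫_9^28 x·e^(−x/30) dx = 182.518.
½[f(9) + f(28)] = ½[6.66736 + 11.0107] = 8.83905.
So far: 191.358.
k=1: B_{2}/(2)! × [f^{(1)}(28) − f^{(1)}(9)] = 1/12 × (0.0262160 − 0.518573) = -0.0410297.
After k=1: 191.316.
k=2: B_{4}/(4)! × [f^{(3)}(28) − f^{(3)}(9)] = −1/720 × (0.000902997 − 0.00222245) = 1.83258e-06.
After k=2: 191.316.
k=3: B_{6}/(6)! × [f^{(5)}(28) − f^{(5)}(9)] = 1/30240 × (1.97429e-06 − 4.29857e-06) = -7.68611e-11.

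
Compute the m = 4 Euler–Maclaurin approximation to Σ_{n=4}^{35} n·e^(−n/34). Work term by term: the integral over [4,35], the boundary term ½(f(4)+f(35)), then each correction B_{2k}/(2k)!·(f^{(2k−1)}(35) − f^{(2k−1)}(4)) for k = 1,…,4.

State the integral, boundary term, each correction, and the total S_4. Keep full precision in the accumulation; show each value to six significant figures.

S_4 ≈ 318.533

The integral term ∫_4^35 x·e^(−x/34) dx = 310.569.
Boundary: ½(f(4) + f(35)) = ½(3.55604 + 12.5026) = 8.02932.
Integral + boundary = 318.599.
k=1: B_{2}/(2)! × [f^{(1)}(35) − f^{(1)}(4)] = 1/12 × (-0.0105064 − 0.784420) = -0.0662439.
Running total after k=1: 318.533.
k=2: B_{4}/(4)! × [f^{(3)}(35) − f^{(3)}(4)] = −1/720 × (0.000608934 − 0.00221664) = 2.23293e-06.
Running total after k=2: 318.533.
k=3: B_{6}/(6)! × [f^{(5)}(35) − f^{(5)}(4)] = 1/30240 × (1.06138e-06 − 3.24803e-06) = -7.23098e-11.
Running total after k=3: 318.533.
k=4: B_{8}/(8)! × [f^{(7)}(35) − f^{(7)}(4)] = −1/1209600 × (1.38063e-09 − 3.96068e-09) = 2.13298e-15.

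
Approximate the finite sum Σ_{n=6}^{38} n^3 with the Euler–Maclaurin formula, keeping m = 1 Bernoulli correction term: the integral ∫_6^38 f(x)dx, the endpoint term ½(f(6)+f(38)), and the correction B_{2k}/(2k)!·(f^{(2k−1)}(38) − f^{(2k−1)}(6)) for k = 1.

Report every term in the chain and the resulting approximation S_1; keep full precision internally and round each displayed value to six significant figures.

The integral term ∫_6^38 x^3 dx = 520960.
Endpoint term: (f(6) + f(38))/2 = (216.000 + 54872.0)/2 = 27544.0.
Integral + boundary = 548504.
Order-1 term: 1/12 · (4332.00 − 108.000) = 352.000.

S_1 ≈ 548856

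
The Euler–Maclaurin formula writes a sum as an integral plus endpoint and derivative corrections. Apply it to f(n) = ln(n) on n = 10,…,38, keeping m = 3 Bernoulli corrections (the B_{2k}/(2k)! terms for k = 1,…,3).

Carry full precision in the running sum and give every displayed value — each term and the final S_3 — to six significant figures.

S_3 ≈ 90.1664

∫_10^38 ln(x) dx evaluates to 87.2024.
Endpoint term: (f(10) + f(38))/2 = (2.30259 + 3.63759)/2 = 2.97009.
Integral + boundary = 90.1725.
Correction k=1: B_{2}/2! · (f^{(1)}(38) − f^{(1)}(10)) = 1/12 · (0.0263158 − 0.100000) = -0.00614035.
Running total after k=1: 90.1664.
Correction k=2: B_{4}/4! · (f^{(3)}(38) − f^{(3)}(10)) = −1/720 · (3.64485e-05 − 0.00200000) = 2.72715e-06.
Running total after k=2: 90.1664.
Correction k=3: B_{6}/6! · (f^{(5)}(38) − f^{(5)}(10)) = 1/30240 · (3.02896e-07 − 0.000240000) = -7.92649e-09.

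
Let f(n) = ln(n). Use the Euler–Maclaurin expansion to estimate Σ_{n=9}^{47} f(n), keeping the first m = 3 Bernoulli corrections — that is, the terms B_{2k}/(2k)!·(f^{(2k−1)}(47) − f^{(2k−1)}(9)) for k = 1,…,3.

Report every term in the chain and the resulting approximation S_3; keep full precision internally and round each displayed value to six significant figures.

∫_9^47 ln(x) dx evaluates to 123.182.
Boundary: ½(f(9) + f(47)) = ½(2.19722 + 3.85015) = 3.02369.
Running total after boundary: 126.206.
Correction k=1: B_{2}/2! · (f^{(1)}(47) − f^{(1)}(9)) = 1/12 · (0.0212766 − 0.111111) = -0.00748621.
Partial sum through k=1: 126.198.
Correction k=2: B_{4}/4! · (f^{(3)}(47) − f^{(3)}(9)) = −1/720 · (1.92636e-05 − 0.00274348) = 3.78364e-06.
Partial sum through k=2: 126.198.
Correction k=3: B_{6}/6! · (f^{(5)}(47) − f^{(5)}(9)) = 1/30240 · (1.04646e-07 − 0.000406442) = -1.34371e-08.

S_3 ≈ 126.198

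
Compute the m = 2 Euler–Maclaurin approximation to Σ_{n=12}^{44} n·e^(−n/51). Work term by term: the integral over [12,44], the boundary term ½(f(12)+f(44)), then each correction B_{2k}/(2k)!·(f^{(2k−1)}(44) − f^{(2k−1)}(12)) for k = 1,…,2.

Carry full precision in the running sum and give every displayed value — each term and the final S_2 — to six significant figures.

S_2 ≈ 508.738

Integral: ∫_12^44 x·e^(−x/51) dx = 494.757.
½[f(12) + f(44)] = ½[9.48406 + 18.5681] = 14.0261.
Running total after boundary: 508.783.
k=1: B_{2}/(2)! × [f^{(1)}(44) − f^{(1)}(12)] = 1/12 × (0.0579219 − 0.604376) = -0.0455379.
After k=1: 508.738.
k=2: B_{4}/(4)! × [f^{(3)}(44) − f^{(3)}(12)] = −1/720 × (0.000346761 − 0.000840082) = 6.85168e-07.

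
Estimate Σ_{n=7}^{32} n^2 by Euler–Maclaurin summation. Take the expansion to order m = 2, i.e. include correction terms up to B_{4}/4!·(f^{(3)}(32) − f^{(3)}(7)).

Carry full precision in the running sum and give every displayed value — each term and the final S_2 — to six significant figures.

The integral term ∫_7^32 x^2 dx = 10808.3.
Boundary: ½(f(7) + f(32)) = ½(49.0000 + 1024.00) = 536.500.
Running total after boundary: 11344.8.
Order-1 term: 1/12 · (64.0000 − 14.0000) = 4.16667.
Partial sum through k=1: 11349.0.
Order-2 term: −1/720 · (0.00000 − 0.00000) = 0.00000.

S_2 ≈ 11349.0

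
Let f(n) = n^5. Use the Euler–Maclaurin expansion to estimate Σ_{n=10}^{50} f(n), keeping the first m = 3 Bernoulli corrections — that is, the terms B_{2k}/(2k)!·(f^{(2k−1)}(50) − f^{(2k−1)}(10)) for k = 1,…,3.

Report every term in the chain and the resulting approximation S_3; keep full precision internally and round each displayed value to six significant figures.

Integral: ∫_10^50 x^5 dx = 2.60400e+09.
½[f(10) + f(50)] = ½[100000 + 3.12500e+08] = 1.56300e+08.
So far: 2.76030e+09.
Correction k=1: B_{2}/2! · (f^{(1)}(50) − f^{(1)}(10)) = 1/12 · (3.12500e+07 − 50000.0) = 2.60000e+06.
Running total after k=1: 2.76290e+09.
Correction k=2: B_{4}/4! · (f^{(3)}(50) − f^{(3)}(10)) = −1/720 · (150000 − 6000.00) = -200.000.
Running total after k=2: 2.76290e+09.
Correction k=3: B_{6}/6! · (f^{(5)}(50) − f^{(5)}(10)) = 1/30240 · (120.000 − 120.000) = 0.00000.

S_3 ≈ 2.76290e+09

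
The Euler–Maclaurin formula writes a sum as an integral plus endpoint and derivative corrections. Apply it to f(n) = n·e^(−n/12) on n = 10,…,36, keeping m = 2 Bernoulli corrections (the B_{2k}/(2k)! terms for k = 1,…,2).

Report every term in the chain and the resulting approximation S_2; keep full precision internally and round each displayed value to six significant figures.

The integral term ∫_10^36 x·e^(−x/12) dx = 86.0566.
½[f(10) + f(36)] = ½[4.34598 + 1.79233] = 3.06916.
So far: 89.1257.
k=1: B_{2}/(2)! × [f^{(1)}(36) − f^{(1)}(10)] = 1/12 × (-0.0995741 − 0.0724330) = -0.0143339.
Partial sum through k=1: 89.1114.
k=2: B_{4}/(4)! × [f^{(3)}(36) − f^{(3)}(10)] = −1/720 × (0.00000 − 0.00653909) = 9.08207e-06.

S_2 ≈ 89.1114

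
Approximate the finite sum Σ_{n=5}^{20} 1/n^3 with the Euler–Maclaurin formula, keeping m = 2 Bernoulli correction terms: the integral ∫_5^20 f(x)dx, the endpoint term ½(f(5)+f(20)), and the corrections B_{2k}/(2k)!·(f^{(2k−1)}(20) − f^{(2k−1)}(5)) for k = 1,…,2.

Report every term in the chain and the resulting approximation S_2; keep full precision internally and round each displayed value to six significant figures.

Integral: ∫_5^20 1/x^3 dx = 0.0187500.
Boundary: ½(f(5) + f(20)) = ½(0.00800000 + 0.000125000) = 0.00406250.
Running total after boundary: 0.0228125.
k=1: B_{2}/(2)! × [f^{(1)}(20) − f^{(1)}(5)] = 1/12 × (-1.87500e-05 − (-0.00480000)) = 0.000398437.
Running total after k=1: 0.0232109.
k=2: B_{4}/(4)! × [f^{(3)}(20) − f^{(3)}(5)] = −1/720 × (-9.37500e-07 − (-0.00384000)) = -5.33203e-06.

S_2 ≈ 0.0232056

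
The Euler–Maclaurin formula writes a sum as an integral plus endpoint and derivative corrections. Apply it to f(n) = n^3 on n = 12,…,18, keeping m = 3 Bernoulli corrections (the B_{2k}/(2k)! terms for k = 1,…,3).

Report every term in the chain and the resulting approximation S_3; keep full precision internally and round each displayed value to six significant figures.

S_3 ≈ 24885.0

Integral: ∫_12^18 x^3 dx = 21060.0.
Endpoint term: (f(12) + f(18))/2 = (1728.00 + 5832.00)/2 = 3780.00.
Integral + boundary = 24840.0.
Correction k=1: B_{2}/2! · (f^{(1)}(18) − f^{(1)}(12)) = 1/12 · (972.000 − 432.000) = 45.0000.
After k=1: 24885.0.
Correction k=2: B_{4}/4! · (f^{(3)}(18) − f^{(3)}(12)) = −1/720 · (6.00000 − 6.00000) = 0.00000.
After k=2: 24885.0.
Correction k=3: B_{6}/6! · (f^{(5)}(18) − f^{(5)}(12)) = 1/30240 · (0.00000 − 0.00000) = 0.00000.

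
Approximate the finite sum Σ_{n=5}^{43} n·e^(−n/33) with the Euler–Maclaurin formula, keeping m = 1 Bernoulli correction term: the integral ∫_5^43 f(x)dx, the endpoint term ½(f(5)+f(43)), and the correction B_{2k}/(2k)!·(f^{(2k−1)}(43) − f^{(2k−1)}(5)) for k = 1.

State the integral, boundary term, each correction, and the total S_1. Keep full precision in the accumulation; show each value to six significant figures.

S_1 ≈ 404.175

The integral term ∫_5^43 x·e^(−x/33) dx = 396.252.
½[f(5) + f(43)] = ½[4.29702 + 11.6834] = 7.99022.
Running total after boundary: 404.242.
Order-1 term: 1/12 · (-0.0823355 − 0.729192) = -0.0676273.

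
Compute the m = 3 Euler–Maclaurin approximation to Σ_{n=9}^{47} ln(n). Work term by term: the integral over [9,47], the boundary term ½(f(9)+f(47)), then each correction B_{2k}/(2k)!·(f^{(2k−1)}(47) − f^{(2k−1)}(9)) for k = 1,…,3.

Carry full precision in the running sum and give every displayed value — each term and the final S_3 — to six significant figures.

S_3 ≈ 126.198

Integral: ∫_9^47 ln(x) dx = 123.182.
Endpoint term: (f(9) + f(47))/2 = (2.19722 + 3.85015)/2 = 3.02369.
Integral + boundary = 126.206.
k=1: B_{2}/(2)! × [f^{(1)}(47) − f^{(1)}(9)] = 1/12 × (0.0212766 − 0.111111) = -0.00748621.
Partial sum through k=1: 126.198.
k=2: B_{4}/(4)! × [f^{(3)}(47) − f^{(3)}(9)] = −1/720 × (1.92636e-05 − 0.00274348) = 3.78364e-06.
Partial sum through k=2: 126.198.
k=3: B_{6}/(6)! × [f^{(5)}(47) − f^{(5)}(9)] = 1/30240 × (1.04646e-07 − 0.000406442) = -1.34371e-08.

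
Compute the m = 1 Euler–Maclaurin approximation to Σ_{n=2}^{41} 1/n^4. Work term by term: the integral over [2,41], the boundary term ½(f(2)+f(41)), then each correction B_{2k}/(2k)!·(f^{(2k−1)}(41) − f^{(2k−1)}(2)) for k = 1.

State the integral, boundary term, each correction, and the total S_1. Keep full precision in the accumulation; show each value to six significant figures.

Integral: ∫_2^41 1/x^4 dx = 0.0416618.
Endpoint term: (f(2) + f(41))/2 = (0.0625000 + 3.53887e-07)/2 = 0.0312502.
Integral + boundary = 0.0729120.
k=1: B_{2}/(2)! × [f^{(1)}(41) − f^{(1)}(2)] = 1/12 × (-3.45256e-08 − (-0.125000)) = 0.0104167.

S_1 ≈ 0.0833287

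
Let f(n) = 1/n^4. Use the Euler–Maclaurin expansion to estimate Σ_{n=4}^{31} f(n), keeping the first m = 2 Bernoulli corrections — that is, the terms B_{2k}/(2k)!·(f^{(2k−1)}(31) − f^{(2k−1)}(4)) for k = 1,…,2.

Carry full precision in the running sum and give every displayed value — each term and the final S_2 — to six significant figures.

S_2 ≈ 0.00746615

∫_4^31 1/x^4 dx evaluates to 0.00519714.
Endpoint term: (f(4) + f(31))/2 = (0.00390625 + 1.08281e-06)/2 = 0.00195367.
Running total after boundary: 0.00715081.
Order-1 term: 1/12 · (-1.39718e-07 − (-0.00390625)) = 0.000325509.
After k=1: 0.00747632.
Order-2 term: −1/720 · (-4.36164e-09 − (-0.00732422)) = -1.01725e-05.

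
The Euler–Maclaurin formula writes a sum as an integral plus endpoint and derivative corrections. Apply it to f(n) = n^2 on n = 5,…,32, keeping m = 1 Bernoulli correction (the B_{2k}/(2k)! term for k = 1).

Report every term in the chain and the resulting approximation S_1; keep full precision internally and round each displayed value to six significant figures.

∫_5^32 x^2 dx evaluates to 10881.0.
Boundary: ½(f(5) + f(32)) = ½(25.0000 + 1024.00) = 524.500.
So far: 11405.5.
Order-1 term: 1/12 · (64.0000 − 10.0000) = 4.50000.

S_1 ≈ 11410.0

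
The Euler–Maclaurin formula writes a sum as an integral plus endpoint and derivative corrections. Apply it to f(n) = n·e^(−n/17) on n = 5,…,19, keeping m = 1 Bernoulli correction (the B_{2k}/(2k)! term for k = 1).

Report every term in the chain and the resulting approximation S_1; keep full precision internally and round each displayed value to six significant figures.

S_1 ≈ 83.4699

The integral term ∫_5^19 x·e^(−x/17) dx = 78.5470.
½[f(5) + f(19)] = ½[3.72594 + 6.21392] = 4.96993.
So far: 83.5169.
Correction k=1: B_{2}/2! · (f^{(1)}(19) − f^{(1)}(5)) = 1/12 · (-0.0384763 − 0.526016) = -0.0470410.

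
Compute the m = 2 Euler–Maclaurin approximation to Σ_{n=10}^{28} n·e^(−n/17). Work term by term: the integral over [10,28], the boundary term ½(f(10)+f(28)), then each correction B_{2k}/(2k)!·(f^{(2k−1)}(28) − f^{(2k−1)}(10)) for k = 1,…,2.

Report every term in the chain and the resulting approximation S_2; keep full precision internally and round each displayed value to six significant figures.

S_2 ≈ 112.978

∫_10^28 x·e^(−x/17) dx evaluates to 107.535.
Endpoint term: (f(10) + f(28))/2 = (5.55306 + 5.39324)/2 = 5.47315.
Running total after boundary: 113.008.
k=1: B_{2}/(2)! × [f^{(1)}(28) − f^{(1)}(10)] = 1/12 × (-0.124634 − 0.228656) = -0.0294408.
After k=1: 112.978.
k=2: B_{4}/(4)! × [f^{(3)}(28) − f^{(3)}(10)] = −1/720 × (0.000901722 − 0.00463415) = 5.18392e-06.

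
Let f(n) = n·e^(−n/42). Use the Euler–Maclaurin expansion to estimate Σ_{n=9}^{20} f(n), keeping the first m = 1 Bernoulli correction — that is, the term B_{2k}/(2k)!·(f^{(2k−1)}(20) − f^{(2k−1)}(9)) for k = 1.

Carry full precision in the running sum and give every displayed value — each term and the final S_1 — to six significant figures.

∫_9^20 x·e^(−x/42) dx evaluates to 111.384.
Endpoint term: (f(9) + f(20))/2 = (7.26406 + 12.4229)/2 = 9.84348.
Running total after boundary: 121.228.
Order-1 term: 1/12 · (0.325362 − 0.634164) = -0.0257335.

S_1 ≈ 121.202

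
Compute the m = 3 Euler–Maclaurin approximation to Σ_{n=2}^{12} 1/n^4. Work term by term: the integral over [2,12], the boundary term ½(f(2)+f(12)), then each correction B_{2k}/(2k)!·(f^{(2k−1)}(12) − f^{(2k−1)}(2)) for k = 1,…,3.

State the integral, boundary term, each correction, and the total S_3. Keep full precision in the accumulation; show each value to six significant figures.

∫_2^12 1/x^4 dx evaluates to 0.0414738.
½[f(2) + f(12)] = ½[0.0625000 + 4.82253e-05] = 0.0312741.
Integral + boundary = 0.0727479.
Correction k=1: B_{2}/2! · (f^{(1)}(12) − f^{(1)}(2)) = 1/12 · (-1.60751e-05 − (-0.125000)) = 0.0104153.
Running total after k=1: 0.0831632.
Correction k=2: B_{4}/4! · (f^{(3)}(12) − f^{(3)}(2)) = −1/720 · (-3.34898e-06 − (-0.937500)) = -0.00130208.
Running total after k=2: 0.0818611.
Correction k=3: B_{6}/6! · (f^{(5)}(12) − f^{(5)}(2)) = 1/30240 · (-1.30238e-06 − (-13.1250)) = 0.000434028.

S_3 ≈ 0.0822952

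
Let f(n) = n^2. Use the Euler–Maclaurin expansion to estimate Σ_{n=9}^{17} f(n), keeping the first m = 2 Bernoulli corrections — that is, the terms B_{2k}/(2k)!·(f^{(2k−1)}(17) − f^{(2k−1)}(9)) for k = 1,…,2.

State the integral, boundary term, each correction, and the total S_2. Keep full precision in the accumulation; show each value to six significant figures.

S_2 ≈ 1581.00

Integral: ∫_9^17 x^2 dx = 1394.67.
Boundary: ½(f(9) + f(17)) = ½(81.0000 + 289.000) = 185.000.
Integral + boundary = 1579.67.
Correction k=1: B_{2}/2! · (f^{(1)}(17) − f^{(1)}(9)) = 1/12 · (34.0000 − 18.0000) = 1.33333.
Running total after k=1: 1581.00.
Correction k=2: B_{4}/4! · (f^{(3)}(17) − f^{(3)}(9)) = −1/720 · (0.00000 − 0.00000) = 0.00000.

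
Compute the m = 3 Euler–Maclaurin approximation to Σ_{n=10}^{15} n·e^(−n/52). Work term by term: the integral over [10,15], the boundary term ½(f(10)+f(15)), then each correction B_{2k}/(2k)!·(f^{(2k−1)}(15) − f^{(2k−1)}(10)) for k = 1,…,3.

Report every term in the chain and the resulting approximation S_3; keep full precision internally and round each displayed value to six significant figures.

The integral term ∫_10^15 x·e^(−x/52) dx = 49.0067.
½[f(10) + f(15)] = ½[8.25053 + 11.2412] = 9.74588.
So far: 58.7526.
k=1: B_{2}/(2)! × [f^{(1)}(15) − f^{(1)}(10)] = 1/12 × (0.533238 − 0.666389) = -0.0110959.
Running total after k=1: 58.7415.
k=2: B_{4}/(4)! × [f^{(3)}(15) − f^{(3)}(10)] = −1/720 × (0.000751505 − 0.000856692) = 1.46093e-07.
Running total after k=2: 58.7415.
k=3: B_{6}/(6)! × [f^{(5)}(15) − f^{(5)}(10)] = 1/30240 × (4.82917e-07 − 5.42507e-07) = -1.97057e-12.

S_3 ≈ 58.7415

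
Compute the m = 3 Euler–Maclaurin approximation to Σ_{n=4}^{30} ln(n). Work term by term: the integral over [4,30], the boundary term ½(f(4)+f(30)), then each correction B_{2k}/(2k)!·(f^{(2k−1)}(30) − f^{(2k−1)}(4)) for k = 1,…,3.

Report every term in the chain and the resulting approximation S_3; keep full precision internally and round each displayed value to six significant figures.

∫_4^30 ln(x) dx evaluates to 70.4907.
Boundary: ½(f(4) + f(30)) = ½(1.38629 + 3.40120) = 2.39375.
Running total after boundary: 72.8845.
Correction k=1: B_{2}/2! · (f^{(1)}(30) − f^{(1)}(4)) = 1/12 · (0.0333333 − 0.250000) = -0.0180556.
After k=1: 72.8664.
Correction k=2: B_{4}/4! · (f^{(3)}(30) − f^{(3)}(4)) = −1/720 · (7.40741e-05 − 0.0312500) = 4.32999e-05.
After k=2: 72.8665.
Correction k=3: B_{6}/6! · (f^{(5)}(30) − f^{(5)}(4)) = 1/30240 · (9.87654e-07 − 0.0234375) = -7.75017e-07.

S_3 ≈ 72.8665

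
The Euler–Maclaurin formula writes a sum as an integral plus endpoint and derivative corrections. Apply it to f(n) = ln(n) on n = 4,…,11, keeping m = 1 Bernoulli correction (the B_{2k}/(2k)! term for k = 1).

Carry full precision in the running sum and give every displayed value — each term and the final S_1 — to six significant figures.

The integral term ∫_4^11 ln(x) dx = 13.8317.
½[f(4) + f(11)] = ½[1.38629 + 2.39790] = 1.89209.
So far: 15.7238.
Correction k=1: B_{2}/2! · (f^{(1)}(11) − f^{(1)}(4)) = 1/12 · (0.0909091 − 0.250000) = -0.0132576.

S_1 ≈ 15.7105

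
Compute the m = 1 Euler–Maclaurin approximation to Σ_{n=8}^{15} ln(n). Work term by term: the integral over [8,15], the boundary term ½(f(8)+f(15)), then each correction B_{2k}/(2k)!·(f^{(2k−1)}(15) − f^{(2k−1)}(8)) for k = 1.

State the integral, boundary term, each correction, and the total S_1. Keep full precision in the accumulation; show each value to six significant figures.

∫_8^15 ln(x) dx evaluates to 16.9852.
½[f(8) + f(15)] = ½[2.07944 + 2.70805] = 2.39375.
Integral + boundary = 19.3790.
Correction k=1: B_{2}/2! · (f^{(1)}(15) − f^{(1)}(8)) = 1/12 · (0.0666667 − 0.125000) = -0.00486111.

S_1 ≈ 19.3741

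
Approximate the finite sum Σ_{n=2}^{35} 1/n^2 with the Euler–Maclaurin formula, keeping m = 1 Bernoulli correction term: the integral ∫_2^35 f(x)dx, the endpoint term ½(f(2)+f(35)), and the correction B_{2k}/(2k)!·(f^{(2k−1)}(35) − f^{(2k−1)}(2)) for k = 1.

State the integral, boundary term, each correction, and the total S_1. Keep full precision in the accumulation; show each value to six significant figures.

S_1 ≈ 0.617666

The integral term ∫_2^35 1/x^2 dx = 0.471429.
Boundary: ½(f(2) + f(35)) = ½(0.250000 + 0.000816327) = 0.125408.
Integral + boundary = 0.596837.
Correction k=1: B_{2}/2! · (f^{(1)}(35) − f^{(1)}(2)) = 1/12 · (-4.66472e-05 − (-0.250000)) = 0.0208294.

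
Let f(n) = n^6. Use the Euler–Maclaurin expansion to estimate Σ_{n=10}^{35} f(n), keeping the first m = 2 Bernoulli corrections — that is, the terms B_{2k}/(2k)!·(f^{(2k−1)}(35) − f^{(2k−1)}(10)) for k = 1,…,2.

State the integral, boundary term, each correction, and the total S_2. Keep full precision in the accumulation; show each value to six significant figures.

∫_10^35 x^6 dx evaluates to 9.18990e+09.
Boundary: ½(f(10) + f(35)) = ½(1.00000e+06 + 1.83827e+09) = 9.19633e+08.
Integral + boundary = 1.01095e+10.
Correction k=1: B_{2}/2! · (f^{(1)}(35) − f^{(1)}(10)) = 1/12 · (3.15131e+08 − 600000) = 2.62109e+07.
After k=1: 1.01357e+10.
Correction k=2: B_{4}/4! · (f^{(3)}(35) − f^{(3)}(10)) = −1/720 · (5.14500e+06 − 120000) = -6979.17.

S_2 ≈ 1.01357e+10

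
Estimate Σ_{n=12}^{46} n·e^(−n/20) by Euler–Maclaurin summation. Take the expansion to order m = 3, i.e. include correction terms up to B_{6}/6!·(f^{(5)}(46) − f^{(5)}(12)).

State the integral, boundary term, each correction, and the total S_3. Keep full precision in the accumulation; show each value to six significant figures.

S_3 ≈ 224.467

Integral: ∫_12^46 x·e^(−x/20) dx = 218.898.
Boundary: ½(f(12) + f(46)) = ½(6.58574 + 4.61191) = 5.59882.
Running total after boundary: 224.497.
k=1: B_{2}/(2)! × [f^{(1)}(46) − f^{(1)}(12)] = 1/12 × (-0.130336 − 0.219525) = -0.0291551.
Running total after k=1: 224.467.
k=2: B_{4}/(4)! × [f^{(3)}(46) − f^{(3)}(12)] = −1/720 × (0.000175453 − 0.00329287) = 4.32975e-06.
Running total after k=2: 224.467.
k=3: B_{6}/(6)! × [f^{(5)}(46) − f^{(5)}(12)] = 1/30240 × (1.69187e-06 − 1.50923e-05) = -4.43137e-10.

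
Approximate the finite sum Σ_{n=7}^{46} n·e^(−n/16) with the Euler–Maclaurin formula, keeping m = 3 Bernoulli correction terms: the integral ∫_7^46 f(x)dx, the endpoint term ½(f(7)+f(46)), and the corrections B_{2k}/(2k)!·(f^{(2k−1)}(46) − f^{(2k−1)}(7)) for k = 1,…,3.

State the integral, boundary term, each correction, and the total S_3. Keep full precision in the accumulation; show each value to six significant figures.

Integral: ∫_7^46 x·e^(−x/16) dx = 181.634.
½[f(7) + f(46)] = ½[4.51954 + 2.59514] = 3.55734.
So far: 185.191.
Correction k=1: B_{2}/2! · (f^{(1)}(46) − f^{(1)}(7)) = 1/12 · (-0.105780 − 0.363177) = -0.0390798.
After k=1: 185.152.
Correction k=2: B_{4}/4! · (f^{(3)}(46) − f^{(3)}(7)) = −1/720 · (2.75469e-05 − 0.00646279) = 8.93784e-06.
After k=2: 185.152.
Correction k=3: B_{6}/6! · (f^{(5)}(46) − f^{(5)}(7)) = 1/30240 · (1.82929e-06 − 4.49489e-05) = -1.42591e-09.

S_3 ≈ 185.152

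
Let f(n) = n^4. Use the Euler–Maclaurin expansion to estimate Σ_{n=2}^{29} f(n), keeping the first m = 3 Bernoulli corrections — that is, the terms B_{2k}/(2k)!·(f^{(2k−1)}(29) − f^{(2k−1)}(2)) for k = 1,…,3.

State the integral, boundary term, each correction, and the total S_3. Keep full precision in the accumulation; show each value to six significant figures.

S_3 ≈ 4.46400e+06

Integral: ∫_2^29 x^4 dx = 4.10222e+06.
Boundary: ½(f(2) + f(29)) = ½(16.0000 + 707281) = 353648.
So far: 4.45587e+06.
k=1: B_{2}/(2)! × [f^{(1)}(29) − f^{(1)}(2)] = 1/12 × (97556.0 − 32.0000) = 8127.00.
Partial sum through k=1: 4.46400e+06.
k=2: B_{4}/(4)! × [f^{(3)}(29) − f^{(3)}(2)] = −1/720 × (696.000 − 48.0000) = -0.900000.
Partial sum through k=2: 4.46400e+06.
k=3: B_{6}/(6)! × [f^{(5)}(29) − f^{(5)}(2)] = 1/30240 × (0.00000 − 0.00000) = 0.00000.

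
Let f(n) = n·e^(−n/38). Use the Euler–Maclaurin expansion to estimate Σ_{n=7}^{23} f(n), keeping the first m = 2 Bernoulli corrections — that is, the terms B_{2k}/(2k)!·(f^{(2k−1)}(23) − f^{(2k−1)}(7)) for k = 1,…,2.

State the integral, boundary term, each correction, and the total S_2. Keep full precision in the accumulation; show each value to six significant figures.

Integral: ∫_7^23 x·e^(−x/38) dx = 156.843.
½[f(7) + f(23)] = ½[5.82232 + 12.5564] = 9.18937.
Integral + boundary = 166.033.
Order-1 term: 1/12 · (0.215499 − 0.678542) = -0.0385869.
Running total after k=1: 165.994.
Order-2 term: −1/720 · (0.000905374 − 0.00162193) = 9.95212e-07.

S_2 ≈ 165.994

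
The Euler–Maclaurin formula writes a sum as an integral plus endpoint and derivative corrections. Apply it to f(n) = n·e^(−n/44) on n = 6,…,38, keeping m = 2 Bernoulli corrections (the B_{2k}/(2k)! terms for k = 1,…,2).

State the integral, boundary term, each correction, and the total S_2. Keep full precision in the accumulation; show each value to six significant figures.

∫_6^38 x·e^(−x/44) dx evaluates to 398.329.
Endpoint term: (f(6) + f(38))/2 = (5.23515 + 16.0218)/2 = 10.6285.
Running total after boundary: 408.957.
k=1: B_{2}/(2)! × [f^{(1)}(38) − f^{(1)}(6)] = 1/12 × (0.0574945 − 0.753545) = -0.0580042.
Running total after k=1: 408.899.
k=2: B_{4}/(4)! × [f^{(3)}(38) − f^{(3)}(6)] = −1/720 × (0.000465262 − 0.00129060) = 1.14630e-06.

S_2 ≈ 408.899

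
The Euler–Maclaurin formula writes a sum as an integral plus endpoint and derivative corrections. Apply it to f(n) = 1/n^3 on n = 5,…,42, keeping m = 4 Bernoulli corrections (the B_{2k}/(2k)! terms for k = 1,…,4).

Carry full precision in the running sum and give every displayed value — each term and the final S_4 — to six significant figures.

The integral term ∫_5^42 1/x^3 dx = 0.0197166.
Boundary: ½(f(5) + f(42)) = ½(0.00800000 + 1.34975e-05) = 0.00400675.
Running total after boundary: 0.0237233.
Order-1 term: 1/12 · (-9.64104e-07 − (-0.00480000)) = 0.000399920.
Running total after k=1: 0.0241232.
Order-2 term: −1/720 · (-1.09309e-08 − (-0.00384000)) = -5.33332e-06.
Running total after k=2: 0.0241179.
Order-3 term: 1/30240 · (-2.60259e-10 − (-0.00645120)) = 2.13333e-07.
Running total after k=3: 0.0241181.
Order-4 term: −1/1209600 · (-1.06228e-11 − (-0.0185795)) = -1.53600e-08.

S_4 ≈ 0.0241181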